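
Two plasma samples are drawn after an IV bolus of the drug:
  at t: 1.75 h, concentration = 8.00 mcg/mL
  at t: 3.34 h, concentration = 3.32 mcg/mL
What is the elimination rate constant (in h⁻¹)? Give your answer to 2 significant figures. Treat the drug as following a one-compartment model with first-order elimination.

k = ln(C₁/C₂) / (t₂ − t₁) = ln(8.00/3.32) / (3.34 − 1.75)
  = 0.8795 / 1.590 = 0.5531 h⁻¹

0.55 h⁻¹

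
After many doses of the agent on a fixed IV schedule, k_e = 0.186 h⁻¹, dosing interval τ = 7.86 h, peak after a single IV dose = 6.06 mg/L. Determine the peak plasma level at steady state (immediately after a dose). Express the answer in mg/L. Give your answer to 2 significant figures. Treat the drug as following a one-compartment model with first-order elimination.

e^(−kτ) = e^(−0.1860 × 7.86) = 0.2318
Accumulation ratio R = 1 / (1 − e^(−kτ)) = 1 / (1 − 0.2318) = 1.302
Steady-state peak = C₀ × R = 6.06 × 1.302 = 7.890 mg/L

7.9 mg/L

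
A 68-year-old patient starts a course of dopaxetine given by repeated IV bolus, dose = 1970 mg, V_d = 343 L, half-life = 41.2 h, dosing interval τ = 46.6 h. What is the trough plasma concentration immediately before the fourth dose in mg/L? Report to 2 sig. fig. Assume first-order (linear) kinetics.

4.4 mg/L

C₀ per dose = Dose / Vd = 1970 / 343 = 5.743 mg/L
k = ln2 / t½ = 0.693147 / 41.2 = 0.01682 h⁻¹
Fraction remaining after one interval: r = e^(−kτ) = e^(−0.01682 × 46.6) = 0.4567
Before dose 4, 3 doses have been given (aged 1τ, 2τ, 3τ).
C_trough = C₀ × (r + r² + … + r^3) = C₀ × r(1−r^3)/(1−r)
        = 5.743 × 0.4567 × (1 − 0.09526) / (1 − 0.4567) = 4.368 mg/L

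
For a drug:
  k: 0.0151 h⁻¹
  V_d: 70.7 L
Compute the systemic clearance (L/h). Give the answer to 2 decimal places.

1.07 L/h

CL = k × Vd = 0.0151 × 70.7 = 1.068 L/h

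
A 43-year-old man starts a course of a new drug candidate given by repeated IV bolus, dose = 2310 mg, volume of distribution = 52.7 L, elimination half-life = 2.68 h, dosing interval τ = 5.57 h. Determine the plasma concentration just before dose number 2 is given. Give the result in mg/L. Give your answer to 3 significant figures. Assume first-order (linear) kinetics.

C₀ per dose = Dose / Vd = 2310 / 52.7 = 43.83 mg/L
k = ln2 / t½ = 0.693147 / 2.68 = 0.2586 h⁻¹
Fraction remaining after one interval: r = e^(−kτ) = e^(−0.2586 × 5.57) = 0.2368
Before dose 2, 1 dose has been given (aged 1τ).
C_trough = C₀ × r = 43.83 × 0.2368 = 10.38 mg/L

10.4 mg/L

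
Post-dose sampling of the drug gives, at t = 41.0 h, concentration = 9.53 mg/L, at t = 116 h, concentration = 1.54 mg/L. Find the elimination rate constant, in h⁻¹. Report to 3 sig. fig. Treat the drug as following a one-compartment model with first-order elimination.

0.0243 h⁻¹

k = ln(C₁/C₂) / (t₂ − t₁) = ln(9.53/1.54) / (116 − 41.0)
  = 1.823 / 75.00 = 0.02431 h⁻¹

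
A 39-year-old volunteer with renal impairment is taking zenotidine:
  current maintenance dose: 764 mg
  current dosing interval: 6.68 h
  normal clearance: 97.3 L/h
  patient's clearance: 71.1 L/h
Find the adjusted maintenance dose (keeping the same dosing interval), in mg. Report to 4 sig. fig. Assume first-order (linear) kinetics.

To keep the same average steady-state level, dosing rate must scale with clearance.
CL ratio = 71.1 / 97.3 = 0.7307
New dose (same interval) = 764 × 0.7307 = 558.3 mg

558.3 mg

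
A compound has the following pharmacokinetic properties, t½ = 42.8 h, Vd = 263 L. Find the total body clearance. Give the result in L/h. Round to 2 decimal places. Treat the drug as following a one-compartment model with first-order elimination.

4.26 L/h

k = ln2 / t½ = 0.693147 / 42.8 = 0.01620 h⁻¹
CL = k × Vd = 0.01620 × 263 = 4.261 L/h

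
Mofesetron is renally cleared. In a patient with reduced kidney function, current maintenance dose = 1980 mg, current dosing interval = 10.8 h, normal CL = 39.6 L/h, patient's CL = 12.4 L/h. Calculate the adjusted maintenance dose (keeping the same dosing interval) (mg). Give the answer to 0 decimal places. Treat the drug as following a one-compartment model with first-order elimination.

620 mg

To keep the same average steady-state level, dosing rate must scale with clearance.
CL ratio = 12.4 / 39.6 = 0.3131
New dose (same interval) = 1980 × 0.3131 = 619.9 mg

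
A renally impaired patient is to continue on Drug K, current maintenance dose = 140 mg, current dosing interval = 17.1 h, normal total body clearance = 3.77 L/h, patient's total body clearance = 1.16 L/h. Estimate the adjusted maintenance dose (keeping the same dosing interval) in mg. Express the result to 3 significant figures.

To keep the same average steady-state level, dosing rate must scale with clearance.
CL ratio = 1.16 / 3.77 = 0.3077
New dose (same interval) = 140 × 0.3077 = 43.08 mg

43.1 mg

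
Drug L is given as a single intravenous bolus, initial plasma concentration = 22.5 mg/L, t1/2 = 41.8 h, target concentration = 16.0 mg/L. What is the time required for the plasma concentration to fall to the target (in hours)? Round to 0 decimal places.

21 h

k = ln2 / t½ = 0.693147 / 41.8 = 0.01658 h⁻¹
t = ln(C₀ / C) / k = ln(22.50 / 16.0) / 0.01658
  = ln(1.406) / 0.01658 = 0.3407 / 0.01658 = 20.55 h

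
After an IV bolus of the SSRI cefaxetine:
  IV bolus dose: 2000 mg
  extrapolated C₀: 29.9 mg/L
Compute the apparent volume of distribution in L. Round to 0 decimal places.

Vd = Dose / C₀ = 2000 / 29.9 = 66.89 L

67 L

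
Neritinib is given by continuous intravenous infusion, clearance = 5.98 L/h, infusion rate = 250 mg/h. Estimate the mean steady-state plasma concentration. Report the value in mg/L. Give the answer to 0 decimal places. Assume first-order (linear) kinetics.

At steady state Css = R₀ / CL = 250 / 5.980 = 41.81 mg/L

42 mg/L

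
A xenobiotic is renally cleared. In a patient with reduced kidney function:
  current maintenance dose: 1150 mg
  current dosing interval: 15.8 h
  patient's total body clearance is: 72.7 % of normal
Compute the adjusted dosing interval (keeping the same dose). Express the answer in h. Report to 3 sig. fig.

21.7 h

To keep the same average steady-state level, dosing rate must scale with clearance.
CL ratio = 72.7 / 100 = 0.7270
New interval (same dose) = 15.8 / 0.7270 = 21.73 h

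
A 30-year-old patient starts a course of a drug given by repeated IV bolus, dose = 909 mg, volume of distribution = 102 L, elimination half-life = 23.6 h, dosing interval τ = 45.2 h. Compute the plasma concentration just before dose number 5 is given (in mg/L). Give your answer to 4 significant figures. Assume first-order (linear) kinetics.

C₀ per dose = Dose / Vd = 909 / 102 = 8.912 mg/L
k = ln2 / t½ = 0.693147 / 23.6 = 0.02937 h⁻¹
Fraction remaining after one interval: r = e^(−kτ) = e^(−0.02937 × 45.2) = 0.2651
Before dose 5, 4 doses have been given (aged 1τ, 2τ, 3τ, 4τ).
C_trough = C₀ × (r + r² + … + r^4) = C₀ × r(1−r^4)/(1−r)
        = 8.912 × 0.2651 × (1 − 0.004939) / (1 − 0.2651) = 3.199 mg/L

3.199 mg/L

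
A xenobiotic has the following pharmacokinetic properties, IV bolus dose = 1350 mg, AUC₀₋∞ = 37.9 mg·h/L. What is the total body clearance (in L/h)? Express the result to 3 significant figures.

35.6 L/h

CL = Dose / AUC = 1350 / 37.9 = 35.62 L/h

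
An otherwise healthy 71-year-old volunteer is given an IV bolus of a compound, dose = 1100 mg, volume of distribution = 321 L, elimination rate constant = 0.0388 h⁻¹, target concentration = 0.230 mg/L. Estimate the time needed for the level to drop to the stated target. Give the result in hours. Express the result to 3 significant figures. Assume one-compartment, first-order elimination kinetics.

C₀ = Dose / Vd = 1100 / 321 = 3.427 mg/L
t = ln(C₀ / C) / k = ln(3.427 / 0.230) / 0.03880
  = ln(14.90) / 0.03880 = 2.701 / 0.03880 = 69.61 h

69.6 h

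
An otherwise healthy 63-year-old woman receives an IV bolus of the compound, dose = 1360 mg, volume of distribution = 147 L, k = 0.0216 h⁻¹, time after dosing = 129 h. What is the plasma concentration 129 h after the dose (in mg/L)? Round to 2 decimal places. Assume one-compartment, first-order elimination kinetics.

C₀ = Dose / Vd = 1360 / 147 = 9.252 mg/L
C = C₀ · e^(−k·t) = 9.252 × e^(−0.02160 × 129)
  = 9.252 × 0.06164 = 0.5703 mg/L

0.57 mg/L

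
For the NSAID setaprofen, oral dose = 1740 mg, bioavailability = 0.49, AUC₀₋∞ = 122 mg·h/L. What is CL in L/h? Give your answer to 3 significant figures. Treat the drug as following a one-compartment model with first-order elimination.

CL = F·Dose / AUC = 0.49 × 1740 / 122 = 6.989 L/h

6.99 L/h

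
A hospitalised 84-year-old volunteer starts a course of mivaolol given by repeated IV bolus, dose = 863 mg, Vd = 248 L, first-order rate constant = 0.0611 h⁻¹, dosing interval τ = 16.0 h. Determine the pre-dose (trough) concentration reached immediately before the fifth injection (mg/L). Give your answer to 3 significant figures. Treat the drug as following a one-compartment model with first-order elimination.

2.06 mg/L

C₀ per dose = Dose / Vd = 863 / 248 = 3.480 mg/L
Fraction remaining after one interval: r = e^(−kτ) = e^(−0.06110 × 16.0) = 0.3762
Before dose 5, 4 doses have been given (aged 1τ, 2τ, 3τ, 4τ).
C_trough = C₀ × (r + r² + … + r^4) = C₀ × r(1−r^4)/(1−r)
        = 3.480 × 0.3762 × (1 − 0.02003) / (1 − 0.3762) = 2.057 mg/L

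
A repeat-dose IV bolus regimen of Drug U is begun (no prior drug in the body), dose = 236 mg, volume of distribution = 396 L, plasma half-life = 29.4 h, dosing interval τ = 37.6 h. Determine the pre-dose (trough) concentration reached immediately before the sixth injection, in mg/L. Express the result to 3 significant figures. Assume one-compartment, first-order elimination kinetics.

0.413 mg/L

C₀ per dose = Dose / Vd = 236 / 396 = 0.5960 mg/L
k = ln2 / t½ = 0.693147 / 29.4 = 0.02358 h⁻¹
Fraction remaining after one interval: r = e^(−kτ) = e^(−0.02358 × 37.6) = 0.4121
Before dose 6, 5 doses have been given (aged 1τ, 2τ, 3τ, 4τ, 5τ).
C_trough = C₀ × (r + r² + … + r^5) = C₀ × r(1−r^5)/(1−r)
        = 0.5960 × 0.4121 × (1 − 0.01189) / (1 − 0.4121) = 0.4128 mg/L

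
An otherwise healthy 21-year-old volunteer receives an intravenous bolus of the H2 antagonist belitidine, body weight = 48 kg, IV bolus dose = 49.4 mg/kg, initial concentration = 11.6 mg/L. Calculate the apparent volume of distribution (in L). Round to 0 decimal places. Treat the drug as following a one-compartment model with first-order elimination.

Dose = 49.4 × 48 = 2371 mg
Vd = Dose / C₀ = 2371 / 11.6 = 204.4 L

204 L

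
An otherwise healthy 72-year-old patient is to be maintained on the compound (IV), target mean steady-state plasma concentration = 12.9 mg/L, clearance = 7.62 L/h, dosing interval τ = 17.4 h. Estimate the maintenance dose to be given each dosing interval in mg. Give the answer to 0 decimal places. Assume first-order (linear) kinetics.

At steady state, Dose/τ = Css × CL.
Dose = Css × CL × τ = 12.9 × 7.620 × 17.4 = 1710 mg

1710 mg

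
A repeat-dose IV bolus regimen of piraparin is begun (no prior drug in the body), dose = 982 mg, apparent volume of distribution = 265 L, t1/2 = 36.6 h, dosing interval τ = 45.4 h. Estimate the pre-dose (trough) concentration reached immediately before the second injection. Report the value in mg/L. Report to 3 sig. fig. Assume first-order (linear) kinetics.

C₀ per dose = Dose / Vd = 982 / 265 = 3.706 mg/L
k = ln2 / t½ = 0.693147 / 36.6 = 0.01894 h⁻¹
Fraction remaining after one interval: r = e^(−kτ) = e^(−0.01894 × 45.4) = 0.4232
Before dose 2, 1 dose has been given (aged 1τ).
C_trough = C₀ × r = 3.706 × 0.4232 = 1.568 mg/L

1.57 mg/L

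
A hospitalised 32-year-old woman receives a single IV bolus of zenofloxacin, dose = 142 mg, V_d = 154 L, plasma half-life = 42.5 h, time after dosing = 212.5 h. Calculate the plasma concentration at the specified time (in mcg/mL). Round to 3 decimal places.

0.029 mcg/mL

C₀ = Dose / Vd = 142.0 / 154 = 0.9221 mg/L
k = ln2 / t½ = 0.693147 / 42.5 = 0.01631 h⁻¹
t / t½ = 212.5 / 42.5 = 5 half-lives
C = C₀ × (1/2)^5 = 0.9221 × 0.03125 = 0.02882 mg/L
(0.02882 mg/L = 0.02882 mcg/mL)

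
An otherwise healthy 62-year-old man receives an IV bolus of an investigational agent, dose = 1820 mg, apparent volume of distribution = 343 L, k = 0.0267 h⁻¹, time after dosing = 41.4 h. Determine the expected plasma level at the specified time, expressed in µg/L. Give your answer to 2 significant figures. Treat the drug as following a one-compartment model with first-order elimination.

C₀ = Dose / Vd = 1820 / 343 = 5.306 mg/L
C = C₀ · e^(−k·t) = 5.306 × e^(−0.02670 × 41.4)
  = 5.306 × 0.3311 = 1.757 mg/L
Convert: 1.757 mg/L × 1000 = 1757 µg/L

1800 µg/L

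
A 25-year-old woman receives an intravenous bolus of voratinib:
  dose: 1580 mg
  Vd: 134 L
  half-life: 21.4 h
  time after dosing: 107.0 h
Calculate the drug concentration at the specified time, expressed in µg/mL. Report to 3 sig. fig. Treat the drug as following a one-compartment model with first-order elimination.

C₀ = Dose / Vd = 1580 / 134 = 11.79 mg/L
k = ln2 / t½ = 0.693147 / 21.4 = 0.03239 h⁻¹
t / t½ = 107.0 / 21.4 = 5 half-lives
C = C₀ × (1/2)^5 = 11.79 × 0.03125 = 0.3684 mg/L
(0.3684 mg/L = 0.3684 µg/mL)

0.368 µg/mL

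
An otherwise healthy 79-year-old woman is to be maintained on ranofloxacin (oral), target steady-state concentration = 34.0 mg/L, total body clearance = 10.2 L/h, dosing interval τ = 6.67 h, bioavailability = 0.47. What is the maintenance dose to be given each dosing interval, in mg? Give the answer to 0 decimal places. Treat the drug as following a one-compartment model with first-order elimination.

4922 mg

At steady state, F × (Dose/τ) = Css × CL.
Dose = Css × CL × τ / F = 34.0 × 10.20 × 6.67 / 0.47 = 4922 mg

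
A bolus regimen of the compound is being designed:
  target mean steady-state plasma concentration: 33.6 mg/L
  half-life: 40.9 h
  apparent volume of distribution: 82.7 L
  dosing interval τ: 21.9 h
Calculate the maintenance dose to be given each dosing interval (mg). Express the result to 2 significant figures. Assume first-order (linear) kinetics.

k = ln2 / t½ = 0.693147 / 40.9 = 0.01695 h⁻¹
CL = k × Vd = 0.01695 × 82.7 = 1.402 L/h
At steady state, Dose/τ = Css × CL.
Dose = Css × CL × τ = 33.6 × 1.402 × 21.9 = 1032 mg

1000 mg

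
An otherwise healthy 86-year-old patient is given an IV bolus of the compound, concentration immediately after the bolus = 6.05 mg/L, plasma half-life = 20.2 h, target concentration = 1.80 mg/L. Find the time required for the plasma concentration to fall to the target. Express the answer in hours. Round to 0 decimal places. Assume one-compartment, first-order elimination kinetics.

k = ln2 / t½ = 0.693147 / 20.2 = 0.03431 h⁻¹
t = ln(C₀ / C) / k = ln(6.050 / 1.80) / 0.03431
  = ln(3.361) / 0.03431 = 1.212 / 0.03431 = 35.32 h

35 h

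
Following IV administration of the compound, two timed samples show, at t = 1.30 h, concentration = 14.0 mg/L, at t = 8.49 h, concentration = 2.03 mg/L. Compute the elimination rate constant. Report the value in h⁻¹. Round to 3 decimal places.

k = ln(C₁/C₂) / (t₂ − t₁) = ln(14.0/2.03) / (8.49 − 1.30)
  = 1.931 / 7.190 = 0.2686 h⁻¹

0.269 h⁻¹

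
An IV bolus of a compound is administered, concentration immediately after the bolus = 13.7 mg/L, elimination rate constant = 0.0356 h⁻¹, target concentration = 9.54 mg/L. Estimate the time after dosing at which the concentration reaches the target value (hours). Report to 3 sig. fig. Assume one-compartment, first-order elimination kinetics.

10.2 h

t = ln(C₀ / C) / k = ln(13.70 / 9.54) / 0.03560
  = ln(1.436) / 0.03560 = 0.3619 / 0.03560 = 10.17 h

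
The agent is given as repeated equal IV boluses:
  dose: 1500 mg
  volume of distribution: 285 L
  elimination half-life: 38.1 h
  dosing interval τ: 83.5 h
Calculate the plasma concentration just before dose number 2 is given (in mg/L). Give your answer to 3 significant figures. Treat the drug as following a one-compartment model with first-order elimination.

C₀ per dose = Dose / Vd = 1500 / 285 = 5.263 mg/L
k = ln2 / t½ = 0.693147 / 38.1 = 0.01819 h⁻¹
Fraction remaining after one interval: r = e^(−kτ) = e^(−0.01819 × 83.5) = 0.2190
Before dose 2, 1 dose has been given (aged 1τ).
C_trough = C₀ × r = 5.263 × 0.2190 = 1.153 mg/L

1.15 mg/L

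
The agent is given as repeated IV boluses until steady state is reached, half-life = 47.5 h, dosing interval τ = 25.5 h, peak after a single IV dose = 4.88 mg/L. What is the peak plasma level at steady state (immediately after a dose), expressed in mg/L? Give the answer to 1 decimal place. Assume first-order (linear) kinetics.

k = ln2 / t½ = 0.693147 / 47.5 = 0.01459 h⁻¹
e^(−kτ) = e^(−0.01459 × 25.5) = 0.6893
Accumulation ratio R = 1 / (1 − e^(−kτ)) = 1 / (1 − 0.6893) = 3.219
Steady-state peak = C₀ × R = 4.88 × 3.219 = 15.71 mg/L

15.7 mg/L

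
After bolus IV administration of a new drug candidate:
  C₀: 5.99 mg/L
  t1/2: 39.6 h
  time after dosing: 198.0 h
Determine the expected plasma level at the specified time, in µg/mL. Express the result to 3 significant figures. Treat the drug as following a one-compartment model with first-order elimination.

k = ln2 / t½ = 0.693147 / 39.6 = 0.01750 h⁻¹
t / t½ = 198.0 / 39.6 = 5 half-lives
C = C₀ × (1/2)^5 = 5.990 × 0.03125 = 0.1872 mg/L
(0.1872 mg/L = 0.1872 µg/mL)

0.187 µg/mL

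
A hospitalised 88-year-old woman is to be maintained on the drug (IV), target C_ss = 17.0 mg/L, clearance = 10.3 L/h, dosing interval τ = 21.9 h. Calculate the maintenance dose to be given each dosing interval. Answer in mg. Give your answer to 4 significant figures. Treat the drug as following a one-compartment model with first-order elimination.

3835 mg

At steady state, Dose/τ = Css × CL.
Dose = Css × CL × τ = 17.0 × 10.30 × 21.9 = 3835 mg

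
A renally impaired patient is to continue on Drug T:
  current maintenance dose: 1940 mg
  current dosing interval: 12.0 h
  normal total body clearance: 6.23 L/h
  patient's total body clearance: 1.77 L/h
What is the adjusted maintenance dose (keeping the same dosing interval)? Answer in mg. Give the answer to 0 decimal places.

To keep the same average steady-state level, dosing rate must scale with clearance.
CL ratio = 1.77 / 6.23 = 0.2841
New dose (same interval) = 1940 × 0.2841 = 551.2 mg

551 mg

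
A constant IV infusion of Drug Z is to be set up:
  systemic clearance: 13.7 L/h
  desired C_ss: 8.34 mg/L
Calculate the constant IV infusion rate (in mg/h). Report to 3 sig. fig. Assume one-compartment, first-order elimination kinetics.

114 mg/h

At steady state, infusion rate R₀ = Css × CL = 8.34 × 13.70 = 114.3 mg/h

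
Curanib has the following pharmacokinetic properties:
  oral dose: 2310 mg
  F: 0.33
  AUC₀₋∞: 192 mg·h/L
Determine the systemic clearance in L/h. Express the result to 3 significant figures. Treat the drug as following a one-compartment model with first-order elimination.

CL = F·Dose / AUC = 0.33 × 2310 / 192 = 3.970 L/h

3.97 L/h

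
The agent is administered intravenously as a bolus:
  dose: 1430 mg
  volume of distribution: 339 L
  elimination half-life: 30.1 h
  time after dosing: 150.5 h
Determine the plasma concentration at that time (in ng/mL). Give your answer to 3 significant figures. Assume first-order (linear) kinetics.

C₀ = Dose / Vd = 1430 / 339 = 4.218 mg/L
k = ln2 / t½ = 0.693147 / 30.1 = 0.02303 h⁻¹
t / t½ = 150.5 / 30.1 = 5 half-lives
C = C₀ × (1/2)^5 = 4.218 × 0.03125 = 0.1318 mg/L
Convert: 0.1318 mg/L × 1000 = 131.8 ng/mL

132 ng/mL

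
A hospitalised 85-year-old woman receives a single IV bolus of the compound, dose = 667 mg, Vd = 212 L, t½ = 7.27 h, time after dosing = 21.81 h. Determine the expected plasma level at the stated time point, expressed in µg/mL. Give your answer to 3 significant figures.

C₀ = Dose / Vd = 667.0 / 212 = 3.146 mg/L
k = ln2 / t½ = 0.693147 / 7.27 = 0.09534 h⁻¹
t / t½ = 21.81 / 7.27 = 3 half-lives
C = C₀ × (1/2)^3 = 3.146 × 0.1250 = 0.3933 mg/L
(0.3933 mg/L = 0.3933 µg/mL)

0.393 µg/mL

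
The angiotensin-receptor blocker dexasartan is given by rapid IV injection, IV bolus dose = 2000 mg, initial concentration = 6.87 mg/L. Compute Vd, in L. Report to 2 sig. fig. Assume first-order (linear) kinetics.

290 L

Vd = Dose / C₀ = 2000 / 6.87 = 291.1 L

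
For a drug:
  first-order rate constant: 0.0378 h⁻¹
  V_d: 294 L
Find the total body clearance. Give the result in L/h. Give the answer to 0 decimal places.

CL = k × Vd = 0.0378 × 294 = 11.11 L/h

11 L/h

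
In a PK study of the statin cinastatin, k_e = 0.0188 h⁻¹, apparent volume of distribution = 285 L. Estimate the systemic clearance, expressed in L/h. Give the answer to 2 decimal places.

5.36 L/h

CL = k × Vd = 0.0188 × 285 = 5.358 L/h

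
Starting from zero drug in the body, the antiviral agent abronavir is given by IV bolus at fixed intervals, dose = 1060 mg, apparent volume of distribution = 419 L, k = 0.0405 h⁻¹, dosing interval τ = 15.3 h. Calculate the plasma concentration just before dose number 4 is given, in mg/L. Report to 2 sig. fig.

2.5 mg/L

C₀ per dose = Dose / Vd = 1060 / 419 = 2.530 mg/L
Fraction remaining after one interval: r = e^(−kτ) = e^(−0.04050 × 15.3) = 0.5381
Before dose 4, 3 doses have been given (aged 1τ, 2τ, 3τ).
C_trough = C₀ × (r + r² + … + r^3) = C₀ × r(1−r^3)/(1−r)
        = 2.530 × 0.5381 × (1 − 0.1558) / (1 − 0.5381) = 2.488 mg/L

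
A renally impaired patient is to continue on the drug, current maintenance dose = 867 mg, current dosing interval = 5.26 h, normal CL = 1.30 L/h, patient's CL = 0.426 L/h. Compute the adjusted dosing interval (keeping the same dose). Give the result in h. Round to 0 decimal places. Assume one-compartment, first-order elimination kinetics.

To keep the same average steady-state level, dosing rate must scale with clearance.
CL ratio = 0.426 / 1.30 = 0.3277
New interval (same dose) = 5.26 / 0.3277 = 16.05 h

16 h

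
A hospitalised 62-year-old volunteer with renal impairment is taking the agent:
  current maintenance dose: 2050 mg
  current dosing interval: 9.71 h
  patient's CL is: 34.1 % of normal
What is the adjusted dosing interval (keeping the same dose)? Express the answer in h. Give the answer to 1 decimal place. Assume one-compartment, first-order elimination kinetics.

28.5 h

To keep the same average steady-state level, dosing rate must scale with clearance.
CL ratio = 34.1 / 100 = 0.3410
New interval (same dose) = 9.71 / 0.3410 = 28.48 h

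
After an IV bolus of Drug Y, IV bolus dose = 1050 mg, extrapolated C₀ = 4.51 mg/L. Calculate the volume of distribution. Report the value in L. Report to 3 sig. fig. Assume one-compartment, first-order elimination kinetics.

Vd = Dose / C₀ = 1050 / 4.51 = 232.8 L

233 L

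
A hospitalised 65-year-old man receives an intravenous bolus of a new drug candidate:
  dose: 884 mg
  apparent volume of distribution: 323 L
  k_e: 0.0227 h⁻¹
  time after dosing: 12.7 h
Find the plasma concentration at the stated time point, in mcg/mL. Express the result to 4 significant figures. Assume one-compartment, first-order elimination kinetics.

2.051 mcg/mL

C₀ = Dose / Vd = 884.0 / 323 = 2.737 mg/L
C = C₀ · e^(−k·t) = 2.737 × e^(−0.02270 × 12.7)
  = 2.737 × 0.7495 = 2.051 mg/L
(2.051 mg/L = 2.051 mcg/mL)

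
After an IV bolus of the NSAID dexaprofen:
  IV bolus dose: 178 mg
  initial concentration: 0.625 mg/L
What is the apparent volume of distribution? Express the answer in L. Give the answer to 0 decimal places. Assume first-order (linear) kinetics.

Vd = Dose / C₀ = 178.0 / 0.625 = 284.8 L

285 L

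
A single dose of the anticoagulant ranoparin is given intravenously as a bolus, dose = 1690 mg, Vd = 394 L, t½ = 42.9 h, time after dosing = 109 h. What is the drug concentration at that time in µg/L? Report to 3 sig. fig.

737 µg/L

C₀ = Dose / Vd = 1690 / 394 = 4.289 mg/L
k = ln2 / t½ = 0.693147 / 42.9 = 0.01616 h⁻¹
C = C₀ · e^(−k·t) = 4.289 × e^(−0.01616 × 109)
  = 4.289 × 0.1718 = 0.7369 mg/L
Convert: 0.7369 mg/L × 1000 = 736.9 µg/L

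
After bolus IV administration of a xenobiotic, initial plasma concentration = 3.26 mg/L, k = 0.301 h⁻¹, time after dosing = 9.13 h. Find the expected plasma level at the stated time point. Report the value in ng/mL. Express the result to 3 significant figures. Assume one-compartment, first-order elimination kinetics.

C = C₀ · e^(−k·t) = 3.260 × e^(−0.3010 × 9.13)
  = 3.260 × 0.06405 = 0.2088 mg/L
Convert: 0.2088 mg/L × 1000 = 208.8 ng/mL

209 ng/mL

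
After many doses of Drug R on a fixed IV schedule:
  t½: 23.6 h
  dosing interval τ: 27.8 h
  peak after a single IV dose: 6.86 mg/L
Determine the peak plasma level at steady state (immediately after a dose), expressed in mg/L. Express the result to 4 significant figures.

k = ln2 / t½ = 0.693147 / 23.6 = 0.02937 h⁻¹
e^(−kτ) = e^(−0.02937 × 27.8) = 0.4420
Accumulation ratio R = 1 / (1 − e^(−kτ)) = 1 / (1 − 0.4420) = 1.792
Steady-state peak = C₀ × R = 6.86 × 1.792 = 12.29 mg/L

12.29 mg/L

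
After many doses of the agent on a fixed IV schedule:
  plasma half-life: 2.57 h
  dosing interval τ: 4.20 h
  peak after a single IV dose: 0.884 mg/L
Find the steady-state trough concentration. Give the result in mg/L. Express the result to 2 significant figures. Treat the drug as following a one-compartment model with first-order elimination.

k = ln2 / t½ = 0.693147 / 2.57 = 0.2697 h⁻¹
e^(−kτ) = e^(−0.2697 × 4.20) = 0.3221
Accumulation ratio R = 1 / (1 − e^(−kτ)) = 1 / (1 − 0.3221) = 1.475
Steady-state trough = C₀ × R × e^(−kτ) = 0.884 × 1.475 × 0.3221 = 0.4200 mg/L

0.42 mg/L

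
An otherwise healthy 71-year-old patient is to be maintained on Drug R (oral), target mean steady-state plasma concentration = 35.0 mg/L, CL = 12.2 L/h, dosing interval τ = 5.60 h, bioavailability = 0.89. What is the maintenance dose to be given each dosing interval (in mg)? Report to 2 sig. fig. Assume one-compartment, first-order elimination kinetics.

At steady state, F × (Dose/τ) = Css × CL.
Dose = Css × CL × τ / F = 35.0 × 12.20 × 5.60 / 0.89 = 2687 mg

2700 mg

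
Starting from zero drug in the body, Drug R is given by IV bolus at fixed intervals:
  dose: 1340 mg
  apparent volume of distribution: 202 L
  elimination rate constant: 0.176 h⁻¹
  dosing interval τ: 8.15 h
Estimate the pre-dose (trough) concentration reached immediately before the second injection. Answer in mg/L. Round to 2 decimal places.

C₀ per dose = Dose / Vd = 1340 / 202 = 6.634 mg/L
Fraction remaining after one interval: r = e^(−kτ) = e^(−0.1760 × 8.15) = 0.2383
Before dose 2, 1 dose has been given (aged 1τ).
C_trough = C₀ × r = 6.634 × 0.2383 = 1.581 mg/L

1.58 mg/L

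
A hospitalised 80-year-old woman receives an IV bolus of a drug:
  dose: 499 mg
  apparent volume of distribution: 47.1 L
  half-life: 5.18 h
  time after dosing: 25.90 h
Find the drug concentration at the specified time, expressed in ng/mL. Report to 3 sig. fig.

C₀ = Dose / Vd = 499.0 / 47.1 = 10.59 mg/L
k = ln2 / t½ = 0.693147 / 5.18 = 0.1338 h⁻¹
t / t½ = 25.90 / 5.18 = 5 half-lives
C = C₀ × (1/2)^5 = 10.59 × 0.03125 = 0.3309 mg/L
Convert: 0.3309 mg/L × 1000 = 330.9 ng/mL

331 ng/mL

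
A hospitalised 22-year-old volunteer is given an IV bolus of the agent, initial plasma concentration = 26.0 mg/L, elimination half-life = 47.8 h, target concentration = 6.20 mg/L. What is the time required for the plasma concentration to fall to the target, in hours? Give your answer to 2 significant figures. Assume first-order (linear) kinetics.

k = ln2 / t½ = 0.693147 / 47.8 = 0.01450 h⁻¹
t = ln(C₀ / C) / k = ln(26.00 / 6.20) / 0.01450
  = ln(4.194) / 0.01450 = 1.434 / 0.01450 = 98.90 h

99 h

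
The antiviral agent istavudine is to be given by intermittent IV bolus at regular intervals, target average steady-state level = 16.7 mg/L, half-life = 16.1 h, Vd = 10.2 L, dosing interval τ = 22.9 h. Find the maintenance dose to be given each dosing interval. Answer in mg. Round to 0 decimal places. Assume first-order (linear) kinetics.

k = ln2 / t½ = 0.693147 / 16.1 = 0.04305 h⁻¹
CL = k × Vd = 0.04305 × 10.2 = 0.4391 L/h
At steady state, Dose/τ = Css × CL.
Dose = Css × CL × τ = 16.7 × 0.4391 × 22.9 = 167.9 mg

168 mg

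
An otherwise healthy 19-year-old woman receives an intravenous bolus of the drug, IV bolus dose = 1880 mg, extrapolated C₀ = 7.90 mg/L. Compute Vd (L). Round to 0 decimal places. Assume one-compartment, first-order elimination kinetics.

Vd = Dose / C₀ = 1880 / 7.90 = 238.0 L

238 L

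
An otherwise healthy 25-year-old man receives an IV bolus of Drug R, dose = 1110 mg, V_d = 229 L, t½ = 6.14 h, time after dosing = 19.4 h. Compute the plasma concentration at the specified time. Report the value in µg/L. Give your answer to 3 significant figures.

C₀ = Dose / Vd = 1110 / 229 = 4.847 mg/L
k = ln2 / t½ = 0.693147 / 6.14 = 0.1129 h⁻¹
C = C₀ · e^(−k·t) = 4.847 × e^(−0.1129 × 19.4)
  = 4.847 × 0.1119 = 0.5424 mg/L
Convert: 0.5424 mg/L × 1000 = 542.4 µg/L

542 µg/L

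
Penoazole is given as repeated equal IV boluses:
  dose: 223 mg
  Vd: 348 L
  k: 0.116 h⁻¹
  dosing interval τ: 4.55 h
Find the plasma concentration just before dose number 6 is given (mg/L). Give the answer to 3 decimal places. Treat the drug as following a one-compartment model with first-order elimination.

0.856 mg/L

C₀ per dose = Dose / Vd = 223 / 348 = 0.6408 mg/L
Fraction remaining after one interval: r = e^(−kτ) = e^(−0.1160 × 4.55) = 0.5899
Before dose 6, 5 doses have been given (aged 1τ, 2τ, 3τ, 4τ, 5τ).
C_trough = C₀ × (r + r² + … + r^5) = C₀ × r(1−r^5)/(1−r)
        = 0.6408 × 0.5899 × (1 − 0.07143) / (1 − 0.5899) = 0.8559 mg/L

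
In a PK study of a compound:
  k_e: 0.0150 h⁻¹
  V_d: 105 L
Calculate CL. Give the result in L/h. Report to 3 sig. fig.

CL = k × Vd = 0.0150 × 105 = 1.575 L/h

1.58 L/h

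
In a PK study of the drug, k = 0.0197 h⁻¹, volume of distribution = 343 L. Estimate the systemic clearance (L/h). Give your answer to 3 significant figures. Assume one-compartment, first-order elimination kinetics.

6.76 L/h

CL = k × Vd = 0.0197 × 343 = 6.757 L/h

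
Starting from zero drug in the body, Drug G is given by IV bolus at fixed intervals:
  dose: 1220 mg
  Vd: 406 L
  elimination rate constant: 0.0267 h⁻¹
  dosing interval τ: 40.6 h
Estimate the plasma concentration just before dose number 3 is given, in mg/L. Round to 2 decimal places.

C₀ per dose = Dose / Vd = 1220 / 406 = 3.005 mg/L
Fraction remaining after one interval: r = e^(−kτ) = e^(−0.02670 × 40.6) = 0.3382
Before dose 3, 2 doses have been given (aged 1τ, 2τ).
C_trough = C₀ × (r + r²) = 3.005 × (0.3382 + 0.1144) = 1.360 mg/L

1.36 mg/L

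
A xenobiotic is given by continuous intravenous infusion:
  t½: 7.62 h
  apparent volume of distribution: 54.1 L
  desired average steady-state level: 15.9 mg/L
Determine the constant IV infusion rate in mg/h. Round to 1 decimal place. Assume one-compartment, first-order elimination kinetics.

78.2 mg/h

k = ln2 / t½ = 0.693147 / 7.62 = 0.09096 h⁻¹
CL = k × Vd = 0.09096 × 54.1 = 4.921 L/h
At steady state, infusion rate R₀ = Css × CL = 15.9 × 4.921 = 78.24 mg/h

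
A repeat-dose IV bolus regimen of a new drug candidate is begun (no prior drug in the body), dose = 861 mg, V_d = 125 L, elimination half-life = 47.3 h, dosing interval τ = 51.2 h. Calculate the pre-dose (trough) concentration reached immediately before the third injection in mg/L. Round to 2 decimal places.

C₀ per dose = Dose / Vd = 861 / 125 = 6.888 mg/L
k = ln2 / t½ = 0.693147 / 47.3 = 0.01465 h⁻¹
Fraction remaining after one interval: r = e^(−kτ) = e^(−0.01465 × 51.2) = 0.4723
Before dose 3, 2 doses have been given (aged 1τ, 2τ).
C_trough = C₀ × (r + r²) = 6.888 × (0.4723 + 0.2231) = 4.790 mg/L

4.79 mg/L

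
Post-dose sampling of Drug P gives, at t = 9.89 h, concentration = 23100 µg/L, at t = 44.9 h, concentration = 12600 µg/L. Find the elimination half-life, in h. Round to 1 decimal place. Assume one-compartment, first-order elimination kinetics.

k = ln(C₁/C₂) / (t₂ − t₁) = ln(23100/12600) / (44.9 − 9.89)
  = 0.6061 / 35.01 = 0.01731 h⁻¹
t½ = ln2 / k = 0.693147 / 0.01731 = 40.04 h

40.0 h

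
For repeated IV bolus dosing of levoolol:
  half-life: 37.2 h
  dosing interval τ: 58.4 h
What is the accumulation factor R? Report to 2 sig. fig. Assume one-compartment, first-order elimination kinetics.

1.5

k = ln2 / t½ = 0.693147 / 37.2 = 0.01863 h⁻¹
e^(−kτ) = e^(−0.01863 × 58.4) = 0.3369
Accumulation ratio R = 1 / (1 − e^(−kτ)) = 1 / (1 − 0.3369) = 1.508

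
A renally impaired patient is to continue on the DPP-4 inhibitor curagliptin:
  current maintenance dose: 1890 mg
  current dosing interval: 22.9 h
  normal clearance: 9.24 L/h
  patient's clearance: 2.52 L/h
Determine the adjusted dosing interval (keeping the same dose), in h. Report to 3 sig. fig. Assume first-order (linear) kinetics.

84.0 h

To keep the same average steady-state level, dosing rate must scale with clearance.
CL ratio = 2.52 / 9.24 = 0.2727
New interval (same dose) = 22.9 / 0.2727 = 83.98 h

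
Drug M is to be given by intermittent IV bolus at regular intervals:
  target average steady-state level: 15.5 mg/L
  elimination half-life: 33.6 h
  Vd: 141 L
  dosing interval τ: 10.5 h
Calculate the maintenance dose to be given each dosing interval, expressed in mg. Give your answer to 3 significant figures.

k = ln2 / t½ = 0.693147 / 33.6 = 0.02063 h⁻¹
CL = k × Vd = 0.02063 × 141 = 2.909 L/h
At steady state, Dose/τ = Css × CL.
Dose = Css × CL × τ = 15.5 × 2.909 × 10.5 = 473.4 mg

473 mg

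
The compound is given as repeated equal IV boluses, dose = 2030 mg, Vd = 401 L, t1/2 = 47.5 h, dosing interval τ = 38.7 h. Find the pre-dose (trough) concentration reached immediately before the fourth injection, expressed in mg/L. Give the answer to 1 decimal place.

5.4 mg/L

C₀ per dose = Dose / Vd = 2030 / 401 = 5.062 mg/L
k = ln2 / t½ = 0.693147 / 47.5 = 0.01459 h⁻¹
Fraction remaining after one interval: r = e^(−kτ) = e^(−0.01459 × 38.7) = 0.5686
Before dose 4, 3 doses have been given (aged 1τ, 2τ, 3τ).
C_trough = C₀ × (r + r² + … + r^3) = C₀ × r(1−r^3)/(1−r)
        = 5.062 × 0.5686 × (1 − 0.1838) / (1 − 0.5686) = 5.446 mg/L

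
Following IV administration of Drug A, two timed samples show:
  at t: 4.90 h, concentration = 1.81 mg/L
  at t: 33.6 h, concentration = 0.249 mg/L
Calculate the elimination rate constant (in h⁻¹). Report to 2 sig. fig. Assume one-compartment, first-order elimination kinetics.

0.069 h⁻¹

k = ln(C₁/C₂) / (t₂ − t₁) = ln(1.81/0.249) / (33.6 − 4.90)
  = 1.984 / 28.70 = 0.06913 h⁻¹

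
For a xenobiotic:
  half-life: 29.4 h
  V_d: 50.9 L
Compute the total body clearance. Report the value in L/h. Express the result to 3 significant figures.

1.20 L/h

k = ln2 / t½ = 0.693147 / 29.4 = 0.02358 h⁻¹
CL = k × Vd = 0.02358 × 50.9 = 1.200 L/h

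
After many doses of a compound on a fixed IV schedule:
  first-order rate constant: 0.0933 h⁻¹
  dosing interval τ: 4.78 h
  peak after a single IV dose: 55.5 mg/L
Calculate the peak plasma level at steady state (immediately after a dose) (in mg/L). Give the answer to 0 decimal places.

154 mg/L

e^(−kτ) = e^(−0.09330 × 4.78) = 0.6402
Accumulation ratio R = 1 / (1 − e^(−kτ)) = 1 / (1 − 0.6402) = 2.779
Steady-state peak = C₀ × R = 55.5 × 2.779 = 154.2 mg/L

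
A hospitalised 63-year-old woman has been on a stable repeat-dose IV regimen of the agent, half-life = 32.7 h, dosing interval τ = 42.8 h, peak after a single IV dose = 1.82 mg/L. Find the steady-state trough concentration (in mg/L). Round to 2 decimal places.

k = ln2 / t½ = 0.693147 / 32.7 = 0.02120 h⁻¹
e^(−kτ) = e^(−0.02120 × 42.8) = 0.4036
Accumulation ratio R = 1 / (1 − e^(−kτ)) = 1 / (1 − 0.4036) = 1.677
Steady-state trough = C₀ × R × e^(−kτ) = 1.82 × 1.677 × 0.4036 = 1.232 mg/L

1.23 mg/L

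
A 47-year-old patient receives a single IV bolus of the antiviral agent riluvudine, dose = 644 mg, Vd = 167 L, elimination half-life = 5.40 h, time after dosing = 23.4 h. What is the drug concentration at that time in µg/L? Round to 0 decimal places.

191 µg/L

C₀ = Dose / Vd = 644.0 / 167 = 3.856 mg/L
k = ln2 / t½ = 0.693147 / 5.40 = 0.1284 h⁻¹
C = C₀ · e^(−k·t) = 3.856 × e^(−0.1284 × 23.4)
  = 3.856 × 0.04956 = 0.1911 mg/L
Convert: 0.1911 mg/L × 1000 = 191.1 µg/L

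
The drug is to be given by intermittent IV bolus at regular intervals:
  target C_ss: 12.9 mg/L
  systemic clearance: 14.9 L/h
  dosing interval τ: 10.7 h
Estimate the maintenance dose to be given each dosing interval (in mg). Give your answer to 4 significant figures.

At steady state, Dose/τ = Css × CL.
Dose = Css × CL × τ = 12.9 × 14.90 × 10.7 = 2057 mg

2057 mg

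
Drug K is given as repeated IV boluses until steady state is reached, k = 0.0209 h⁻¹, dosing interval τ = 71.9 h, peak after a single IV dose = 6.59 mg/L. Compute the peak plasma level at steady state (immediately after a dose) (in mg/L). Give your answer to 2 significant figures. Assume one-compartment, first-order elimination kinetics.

e^(−kτ) = e^(−0.02090 × 71.9) = 0.2225
Accumulation ratio R = 1 / (1 − e^(−kτ)) = 1 / (1 − 0.2225) = 1.286
Steady-state peak = C₀ × R = 6.59 × 1.286 = 8.475 mg/L

8.5 mg/L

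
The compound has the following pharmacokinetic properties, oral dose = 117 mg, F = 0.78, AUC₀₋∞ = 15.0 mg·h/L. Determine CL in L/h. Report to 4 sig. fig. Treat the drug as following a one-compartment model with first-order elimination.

CL = F·Dose / AUC = 0.78 × 117 / 15.0 = 6.084 L/h

6.084 L/h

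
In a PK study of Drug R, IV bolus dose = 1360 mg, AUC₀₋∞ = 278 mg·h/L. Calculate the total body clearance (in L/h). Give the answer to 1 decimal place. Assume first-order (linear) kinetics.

4.9 L/h

CL = Dose / AUC = 1360 / 278 = 4.892 L/h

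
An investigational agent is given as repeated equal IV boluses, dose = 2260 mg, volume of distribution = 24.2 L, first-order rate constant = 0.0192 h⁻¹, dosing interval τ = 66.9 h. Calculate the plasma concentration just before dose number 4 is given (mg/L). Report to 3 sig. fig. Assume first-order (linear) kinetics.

35.0 mg/L

C₀ per dose = Dose / Vd = 2260 / 24.2 = 93.39 mg/L
Fraction remaining after one interval: r = e^(−kτ) = e^(−0.01920 × 66.9) = 0.2768
Before dose 4, 3 doses have been given (aged 1τ, 2τ, 3τ).
C_trough = C₀ × (r + r² + … + r^3) = C₀ × r(1−r^3)/(1−r)
        = 93.39 × 0.2768 × (1 − 0.02121) / (1 − 0.2768) = 34.99 mg/L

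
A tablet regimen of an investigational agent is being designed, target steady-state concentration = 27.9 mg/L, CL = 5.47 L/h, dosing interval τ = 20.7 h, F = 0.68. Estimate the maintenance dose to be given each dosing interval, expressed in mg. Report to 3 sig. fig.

At steady state, F × (Dose/τ) = Css × CL.
Dose = Css × CL × τ / F = 27.9 × 5.470 × 20.7 / 0.68 = 4646 mg

4650 mg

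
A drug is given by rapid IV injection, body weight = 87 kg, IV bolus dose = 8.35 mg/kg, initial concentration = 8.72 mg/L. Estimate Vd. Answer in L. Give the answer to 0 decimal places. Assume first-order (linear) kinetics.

83 L

Dose = 8.35 × 87 = 726.5 mg
Vd = Dose / C₀ = 726.5 / 8.72 = 83.31 L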